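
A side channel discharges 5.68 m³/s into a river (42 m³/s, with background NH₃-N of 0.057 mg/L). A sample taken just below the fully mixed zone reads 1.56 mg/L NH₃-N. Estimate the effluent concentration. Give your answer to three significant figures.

12.7 mg/L

Mass balance: 42.00·0.05700 + 5.680·Cₑ = 47.68·1.560
→ Cₑ = (47.68·1.560 − 42.00·0.05700) / 5.680 = 12.67 mg/L.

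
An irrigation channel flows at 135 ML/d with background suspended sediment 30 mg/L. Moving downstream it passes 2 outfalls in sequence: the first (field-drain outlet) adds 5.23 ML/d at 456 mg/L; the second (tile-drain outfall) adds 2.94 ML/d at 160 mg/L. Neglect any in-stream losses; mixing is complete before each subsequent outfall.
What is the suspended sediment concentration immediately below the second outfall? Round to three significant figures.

48.2 mg/L

Outfall 1: combined Q = 140.2 ML/d; C = (135.0·30.00 + 5.230·456.0)/140.2 = 45.89 mg/L.
Outfall 2: combined Q = 143.2 ML/d; C = (140.2·45.89 + 2.940·160.0)/143.2 = 48.23 mg/L.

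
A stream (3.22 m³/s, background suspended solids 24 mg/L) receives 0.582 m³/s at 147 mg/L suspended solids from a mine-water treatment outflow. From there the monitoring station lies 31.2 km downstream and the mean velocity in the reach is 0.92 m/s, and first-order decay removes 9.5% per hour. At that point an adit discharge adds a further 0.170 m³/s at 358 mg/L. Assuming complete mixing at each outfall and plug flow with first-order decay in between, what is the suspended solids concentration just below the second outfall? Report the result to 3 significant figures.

Flow-weighted average: C = (3.220·24.00 + 0.5820·147.0) / 3.802 = 162.8/3.802 = 42.83 mg/L; combined flow 3.802 m³/s.
Travel time t = 31.2·1000 / 0.92 = 33910 s = 9.420 h.
9.5%/h lost → k = −ln(1 − 0.095) = 0.09982 h⁻¹.
Decay over the reach: 42.83·exp(−kt) = 42.83·0.3905 = 16.72 mg/L.
Second outfall: C = (3.802·16.72 + 0.1700·358.0)/3.972 = 31.33 mg/L.

31.3 mg/L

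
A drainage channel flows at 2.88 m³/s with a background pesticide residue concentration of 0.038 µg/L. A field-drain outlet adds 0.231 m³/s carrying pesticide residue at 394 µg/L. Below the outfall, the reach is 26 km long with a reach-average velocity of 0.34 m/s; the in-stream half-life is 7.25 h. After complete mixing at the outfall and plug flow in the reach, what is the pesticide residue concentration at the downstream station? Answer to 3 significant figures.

3.84 µg/L

After mixing, C = (2.880·0.03800 + 0.2310·394.0) / 3.111 = 91.12/3.111 = 29.29 µg/L.
Travel time t = 26·1000 / 0.34 = 76470 s = 21.24 h.
Half-life 7.25 h → k = ln 2 / 7.25 = 0.09561 h⁻¹ = 2.295 d⁻¹.
Decay over the reach: 29.29·exp(−kt) = 29.29·0.1312 = 3.844 µg/L.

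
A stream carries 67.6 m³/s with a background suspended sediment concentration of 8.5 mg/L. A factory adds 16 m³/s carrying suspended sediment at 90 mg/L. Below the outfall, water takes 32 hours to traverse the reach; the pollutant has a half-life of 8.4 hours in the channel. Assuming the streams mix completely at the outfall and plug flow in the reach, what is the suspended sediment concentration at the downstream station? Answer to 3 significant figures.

Mass balance: C = (67.60·8.500 + 16.00·90.00) / 83.60 = 2015/83.60 = 24.10 mg/L.
Half-life 8.4 h → k = ln 2 / 8.4 = 0.08252 h⁻¹ = 1.980 d⁻¹.
Applying C = C₀e^(−kt): 24.10 × 0.07132 = 1.719 mg/L.

1.72 mg/L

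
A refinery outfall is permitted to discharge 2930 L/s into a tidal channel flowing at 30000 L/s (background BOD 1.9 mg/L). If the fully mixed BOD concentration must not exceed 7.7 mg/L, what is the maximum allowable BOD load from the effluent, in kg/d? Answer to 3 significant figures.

17000 kg/d

Mass balance at the limit: 30000·1.900 + 2930·Cₑ = 32930·7.7 → Cₑ = 67.09 mg/L.
2930 L/s = 2.930 m³/s. Load = 2.930 m³/s × 67.09 g/m³ × 86 400 s/d = 16980 kg/d.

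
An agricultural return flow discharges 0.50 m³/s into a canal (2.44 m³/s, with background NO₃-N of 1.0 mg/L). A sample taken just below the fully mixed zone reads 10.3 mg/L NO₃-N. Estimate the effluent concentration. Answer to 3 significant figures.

Mass balance: 2.440·1.000 + 0.5000·Cₑ = 2.940·10.30
→ Cₑ = (2.940·10.30 − 2.440·1.000) / 0.5000 = 55.68 mg/L.

55.7 mg/L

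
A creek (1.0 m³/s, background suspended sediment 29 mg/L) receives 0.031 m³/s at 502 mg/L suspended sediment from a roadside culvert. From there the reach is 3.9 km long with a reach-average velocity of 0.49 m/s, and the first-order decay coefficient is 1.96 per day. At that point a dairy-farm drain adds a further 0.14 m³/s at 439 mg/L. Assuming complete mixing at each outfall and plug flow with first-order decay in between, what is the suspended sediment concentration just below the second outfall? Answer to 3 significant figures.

Flow-weighted average: C = (1.000·29.00 + 0.03100·502.0) / 1.031 = 44.56/1.031 = 43.22 mg/L; combined flow 1.031 m³/s.
Travel time t = 3.9·1000 / 0.49 = 7959 s = 2.211 h.
After decay, C = 43.22 × e^(−kt) = 43.22 × 0.8348 = 36.08 mg/L.
At the second outfall, C = (1.031·36.08 + 0.1400·439.0) / (1.031 + 0.1400) = 84.25 mg/L.

84.3 mg/L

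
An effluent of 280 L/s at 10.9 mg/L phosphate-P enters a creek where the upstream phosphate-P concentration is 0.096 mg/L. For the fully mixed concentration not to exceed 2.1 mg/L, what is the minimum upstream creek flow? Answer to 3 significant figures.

Set C_mix = 2.1: (Q·0.09600 + 280.0·10.90) / (Q + 280.0) = 2.1
→ Q = 280.0·(10.90 − 2.1)/(2.1 − 0.09600) = 1230 L/s.

1230 L/s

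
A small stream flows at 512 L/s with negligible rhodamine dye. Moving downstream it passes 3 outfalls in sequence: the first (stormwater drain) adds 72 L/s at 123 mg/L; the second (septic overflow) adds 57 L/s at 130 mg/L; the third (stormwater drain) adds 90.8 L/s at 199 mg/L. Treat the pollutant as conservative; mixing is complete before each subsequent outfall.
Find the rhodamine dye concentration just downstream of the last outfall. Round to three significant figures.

Outfall 1: combined Q = 584.0 L/s; C = (512.0·0 + 72.00·123.0)/584.0 = 15.16 mg/L.
Outfall 2: combined Q = 641.0 L/s; C = (584.0·15.16 + 57.00·130.0)/641.0 = 25.38 mg/L.
Outfall 3: combined Q = 731.8 L/s; C = (641.0·25.38 + 90.80·199.0)/731.8 = 46.92 mg/L.

46.9 mg/L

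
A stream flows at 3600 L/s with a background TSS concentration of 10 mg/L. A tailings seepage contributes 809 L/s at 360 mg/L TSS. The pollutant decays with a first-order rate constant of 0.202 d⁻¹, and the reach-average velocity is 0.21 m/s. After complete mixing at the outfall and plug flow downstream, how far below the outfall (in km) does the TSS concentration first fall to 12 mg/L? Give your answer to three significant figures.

164 km

Flow-weighted average: C = (3600·10.00 + 809.0·360.0) / 4409 = 327200/4409 = 74.22 mg/L.
Set 74.22·exp(−k·t) = 12 → t = ln(74.22/12)/k = 779400 s = 216.5 h.
Distance = v·t = 0.21·779400 = 163700 m = 163.7 km.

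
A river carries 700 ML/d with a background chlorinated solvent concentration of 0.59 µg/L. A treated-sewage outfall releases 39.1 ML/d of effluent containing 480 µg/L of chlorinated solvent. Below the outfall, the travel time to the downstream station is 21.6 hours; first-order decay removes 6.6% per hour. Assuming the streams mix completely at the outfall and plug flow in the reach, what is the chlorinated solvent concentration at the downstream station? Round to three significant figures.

Conservation of mass: C = (700.0·0.5900 + 39.10·480.0) / 739.1 = 19180/739.1 = 25.95 µg/L.
6.6%/h lost → k = −ln(1 − 0.066) = 0.06828 h⁻¹.
First-order decay: C = 25.95·exp(−k·t) = 25.95·0.2288 = 5.938 µg/L.

5.94 µg/L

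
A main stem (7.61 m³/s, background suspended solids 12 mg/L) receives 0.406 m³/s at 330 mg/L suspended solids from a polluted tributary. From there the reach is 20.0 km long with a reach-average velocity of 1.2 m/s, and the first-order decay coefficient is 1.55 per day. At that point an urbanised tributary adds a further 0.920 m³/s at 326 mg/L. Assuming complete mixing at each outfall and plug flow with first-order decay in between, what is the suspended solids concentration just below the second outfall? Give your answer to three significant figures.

52.3 mg/L

After mixing, C = (7.610·12.00 + 0.4060·330.0) / 8.016 = 225.3/8.016 = 28.11 mg/L; combined flow 8.016 m³/s.
Travel time t = 20.0·1000 / 1.2 = 16670 s = 4.630 h.
Applying C = C₀e^(−kt): 28.11 × 0.7416 = 20.84 mg/L.
Second outfall: C = (8.016·20.84 + 0.9200·326.0)/8.936 = 52.26 mg/L.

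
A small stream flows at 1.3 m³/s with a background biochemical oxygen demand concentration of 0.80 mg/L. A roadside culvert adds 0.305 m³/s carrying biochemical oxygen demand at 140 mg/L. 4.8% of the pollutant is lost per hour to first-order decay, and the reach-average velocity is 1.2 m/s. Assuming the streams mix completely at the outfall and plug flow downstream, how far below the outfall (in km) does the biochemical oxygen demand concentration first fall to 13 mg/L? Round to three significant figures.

After mixing, C = (1.300·0.8000 + 0.3050·140.0) / 1.605 = 43.74/1.605 = 27.25 mg/L.
4.8%/h lost → k = −ln(1 − 0.048) = 0.04919 h⁻¹.
Set 27.25·exp(−k·t) = 13 → t = ln(27.25/13)/k = 54170 s = 15.05 h.
Distance = v·t = 1.2·54170 = 65010 m = 65.01 km.

65.0 km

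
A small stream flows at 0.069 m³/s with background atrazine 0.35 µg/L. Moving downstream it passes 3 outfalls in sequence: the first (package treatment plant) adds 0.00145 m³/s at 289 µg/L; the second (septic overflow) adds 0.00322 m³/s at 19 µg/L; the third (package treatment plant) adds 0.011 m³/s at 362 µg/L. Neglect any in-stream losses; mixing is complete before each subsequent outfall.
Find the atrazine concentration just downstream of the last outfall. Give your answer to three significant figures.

Below outfall 1: Q → 0.07045 m³/s, C = (0.06900·0.3500 + 0.001450·289.0)/0.07045 = 6.291 µg/L.
Below outfall 2: Q → 0.07367 m³/s, C = (0.07045·6.291 + 0.003220·19.00)/0.07367 = 6.846 µg/L.
Below outfall 3: Q → 0.08467 m³/s, C = (0.07367·6.846 + 0.01100·362.0)/0.08467 = 52.99 µg/L.

53.0 µg/L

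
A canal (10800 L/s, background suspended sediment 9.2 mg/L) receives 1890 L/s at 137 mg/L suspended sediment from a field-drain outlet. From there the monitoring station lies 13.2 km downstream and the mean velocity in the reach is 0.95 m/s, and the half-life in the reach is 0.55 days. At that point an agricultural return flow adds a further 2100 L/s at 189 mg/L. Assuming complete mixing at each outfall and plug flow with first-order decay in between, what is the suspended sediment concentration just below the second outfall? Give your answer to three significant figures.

46.6 mg/L

Mass balance: C = (10800·9.200 + 1890·137.0) / 12690 = 358300/12690 = 28.23 mg/L; combined flow 12690 L/s.
Travel time t = 13.2·1000 / 0.95 = 13890 s = 3.860 h.
Half-life 0.55 d → k = ln 2 / 0.55 = 1.260 d⁻¹.
Decay over the reach: 28.23·exp(−kt) = 28.23·0.8165 = 23.05 mg/L.
Second outfall: C = (12690·23.05 + 2100·189.0)/14790 = 46.62 mg/L.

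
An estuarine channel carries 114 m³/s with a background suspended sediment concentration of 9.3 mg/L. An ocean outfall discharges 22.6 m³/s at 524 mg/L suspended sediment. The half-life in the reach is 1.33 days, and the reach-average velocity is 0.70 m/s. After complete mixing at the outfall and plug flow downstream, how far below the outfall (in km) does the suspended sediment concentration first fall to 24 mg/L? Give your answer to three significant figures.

159 km

After mixing, C = (114.0·9.300 + 22.60·524.0) / 136.6 = 12900/136.6 = 94.46 mg/L.
Half-life 1.33 d → k = ln 2 / 1.33 = 0.5212 d⁻¹.
Set 94.46·exp(−k·t) = 24 → t = ln(94.46/24)/k = 227100 s = 63.09 h.
Distance = v·t = 0.70·227100 = 159000 m = 159.0 km.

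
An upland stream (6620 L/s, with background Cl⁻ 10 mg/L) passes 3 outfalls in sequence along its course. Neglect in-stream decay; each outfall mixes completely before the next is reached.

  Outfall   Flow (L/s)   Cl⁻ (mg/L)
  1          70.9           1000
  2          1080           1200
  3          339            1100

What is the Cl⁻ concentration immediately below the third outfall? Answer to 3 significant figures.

After outfall 1: Q = 6620 + 70.90 = 6691 L/s; C = (6620·10.00 + 70.90·1000)/6691 = 20.49 mg/L.
After outfall 2: Q = 6691 + 1080 = 7771 L/s; C = (6691·20.49 + 1080·1200)/7771 = 184.4 mg/L.
After outfall 3: Q = 7771 + 339.0 = 8110 L/s; C = (7771·184.4 + 339.0·1100)/8110 = 222.7 mg/L.

223 mg/L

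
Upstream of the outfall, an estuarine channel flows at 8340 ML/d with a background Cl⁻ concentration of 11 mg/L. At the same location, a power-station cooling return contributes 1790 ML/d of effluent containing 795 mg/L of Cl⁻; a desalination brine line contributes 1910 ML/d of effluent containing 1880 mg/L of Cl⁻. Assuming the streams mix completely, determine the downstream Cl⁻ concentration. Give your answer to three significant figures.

424 mg/L

Mixed concentration C = ΣQC/ΣQ = (8340·11.00 + 1790·795.0 + 1910·1880) / 12040 = 5106000/12040 = 424.1 mg/L.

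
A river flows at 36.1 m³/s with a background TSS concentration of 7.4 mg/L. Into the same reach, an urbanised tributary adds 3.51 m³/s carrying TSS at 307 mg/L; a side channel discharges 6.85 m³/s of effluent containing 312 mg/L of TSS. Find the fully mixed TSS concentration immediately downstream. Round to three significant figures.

74.9 mg/L

Mass balance: C = (36.10·7.400 + 3.510·307.0 + 6.850·312.0) / 46.46 = 3482/46.46 = 74.94 mg/L.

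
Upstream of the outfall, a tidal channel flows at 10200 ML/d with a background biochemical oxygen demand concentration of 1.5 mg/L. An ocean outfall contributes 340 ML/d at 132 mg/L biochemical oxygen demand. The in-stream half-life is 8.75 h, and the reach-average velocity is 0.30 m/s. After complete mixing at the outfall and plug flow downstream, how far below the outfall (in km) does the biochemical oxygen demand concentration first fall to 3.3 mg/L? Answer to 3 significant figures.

Mass balance: C = (10200·1.500 + 340.0·132.0) / 10540 = 60180/10540 = 5.710 mg/L.
Half-life 8.75 h → k = ln 2 / 8.75 = 0.07922 h⁻¹ = 1.901 d⁻¹.
Set 5.710·exp(−k·t) = 3.3 → t = ln(5.710/3.3)/k = 24910 s = 6.921 h.
Distance = v·t = 0.30·24910 = 7474 m = 7.474 km.

7.47 km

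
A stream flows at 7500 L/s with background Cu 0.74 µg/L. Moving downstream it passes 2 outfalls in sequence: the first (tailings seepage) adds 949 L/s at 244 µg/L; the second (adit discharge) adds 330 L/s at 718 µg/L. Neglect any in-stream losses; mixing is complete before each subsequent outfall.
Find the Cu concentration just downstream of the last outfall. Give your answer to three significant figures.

Outfall 1: combined Q = 8449 L/s; C = (7500·0.7400 + 949.0·244.0)/8449 = 28.06 µg/L.
Outfall 2: combined Q = 8779 L/s; C = (8449·28.06 + 330.0·718.0)/8779 = 54.00 µg/L.

54.0 µg/L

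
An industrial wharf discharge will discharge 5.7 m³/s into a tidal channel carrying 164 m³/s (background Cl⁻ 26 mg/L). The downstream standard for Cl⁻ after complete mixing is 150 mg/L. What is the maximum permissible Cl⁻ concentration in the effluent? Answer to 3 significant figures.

3720 mg/L

At the limit, (Qr·Cr + Qe·Cₑ)/(Qr + Qe) = 150:
Cₑ = (169.7·150 − 164.0·26.00) / 5.700 = 3718 mg/L.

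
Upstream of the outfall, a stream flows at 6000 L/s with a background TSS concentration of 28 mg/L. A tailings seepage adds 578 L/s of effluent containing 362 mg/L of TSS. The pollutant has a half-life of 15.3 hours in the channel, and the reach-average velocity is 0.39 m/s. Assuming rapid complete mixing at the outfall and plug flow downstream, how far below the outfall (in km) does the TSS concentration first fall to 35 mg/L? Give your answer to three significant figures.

Flow-weighted average: C = (6000·28.00 + 578.0·362.0) / 6578 = 377200/6578 = 57.35 mg/L.
Half-life 15.3 h → k = ln 2 / 15.3 = 0.04530 h⁻¹ = 1.087 d⁻¹.
Set 57.35·exp(−k·t) = 35 → t = ln(57.35/35)/k = 39240 s = 10.90 h.
Distance = v·t = 0.39·39240 = 15300 m = 15.30 km.

15.3 km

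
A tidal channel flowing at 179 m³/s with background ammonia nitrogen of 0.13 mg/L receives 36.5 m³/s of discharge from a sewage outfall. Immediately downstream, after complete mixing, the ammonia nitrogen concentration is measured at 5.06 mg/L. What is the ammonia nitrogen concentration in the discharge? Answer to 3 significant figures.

Mass balance: 179.0·0.1300 + 36.50·Cₑ = 215.5·5.060
→ Cₑ = (215.5·5.060 − 179.0·0.1300) / 36.50 = 29.24 mg/L.

29.2 mg/L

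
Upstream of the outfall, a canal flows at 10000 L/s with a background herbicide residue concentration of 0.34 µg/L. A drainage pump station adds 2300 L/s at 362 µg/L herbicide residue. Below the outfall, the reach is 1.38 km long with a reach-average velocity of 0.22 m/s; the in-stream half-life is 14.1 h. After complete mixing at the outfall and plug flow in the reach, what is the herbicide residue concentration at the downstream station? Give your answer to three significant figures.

62.4 µg/L

After mixing, C = (10000·0.3400 + 2300·362.0) / 12300 = 836000/12300 = 67.97 µg/L.
Travel time t = 1.38·1000 / 0.22 = 6273 s = 1.742 h.
Half-life 14.1 h → k = ln 2 / 14.1 = 0.04916 h⁻¹ = 1.180 d⁻¹.
Decay over the reach: 67.97·exp(−kt) = 67.97·0.9179 = 62.39 µg/L.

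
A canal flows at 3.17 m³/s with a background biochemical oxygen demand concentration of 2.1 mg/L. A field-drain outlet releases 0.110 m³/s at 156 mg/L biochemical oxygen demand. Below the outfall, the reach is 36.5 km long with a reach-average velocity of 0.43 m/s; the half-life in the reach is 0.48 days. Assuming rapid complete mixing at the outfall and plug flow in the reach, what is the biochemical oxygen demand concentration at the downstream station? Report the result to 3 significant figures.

Conservation of mass: C = (3.170·2.100 + 0.1100·156.0) / 3.280 = 23.82/3.280 = 7.261 mg/L.
Travel time t = 36.5·1000 / 0.43 = 84880 s = 23.58 h.
Half-life 0.48 d → k = ln 2 / 0.48 = 1.444 d⁻¹.
After decay, C = 7.261 × e^(−kt) = 7.261 × 0.2420 = 1.757 mg/L.

1.76 mg/L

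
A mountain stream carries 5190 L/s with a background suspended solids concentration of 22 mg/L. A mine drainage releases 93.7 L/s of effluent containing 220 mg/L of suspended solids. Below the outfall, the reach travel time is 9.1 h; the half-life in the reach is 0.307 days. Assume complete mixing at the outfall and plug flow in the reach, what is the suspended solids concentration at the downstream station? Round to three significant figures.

Mass balance: C = (5190·22.00 + 93.70·220.0) / 5284 = 134800/5284 = 25.51 mg/L.
Half-life 0.307 d → k = ln 2 / 0.307 = 2.258 d⁻¹.
After decay, C = 25.51 × e^(−kt) = 25.51 × 0.4248 = 10.84 mg/L.

10.8 mg/L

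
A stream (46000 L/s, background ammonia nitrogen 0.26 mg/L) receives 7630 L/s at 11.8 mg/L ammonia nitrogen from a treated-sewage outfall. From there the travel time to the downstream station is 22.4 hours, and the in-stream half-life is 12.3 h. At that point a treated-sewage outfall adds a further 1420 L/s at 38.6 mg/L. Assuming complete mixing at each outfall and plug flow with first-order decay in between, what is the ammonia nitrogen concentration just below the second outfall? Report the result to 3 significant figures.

1.52 mg/L

Conservation of mass: C = (46000·0.2600 + 7630·11.80) / 53630 = 102000/53630 = 1.902 mg/L; combined flow 53630 L/s.
Half-life 12.3 h → k = ln 2 / 12.3 = 0.05635 h⁻¹ = 1.352 d⁻¹.
First-order decay: C = 1.902·exp(−k·t) = 1.902·0.2830 = 0.5382 mg/L.
Second outfall: C = (53630·0.5382 + 1420·38.60)/55050 = 1.520 mg/L.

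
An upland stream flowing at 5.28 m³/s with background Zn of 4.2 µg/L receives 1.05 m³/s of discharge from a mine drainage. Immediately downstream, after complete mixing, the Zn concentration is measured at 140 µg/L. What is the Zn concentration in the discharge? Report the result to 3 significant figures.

Mass balance: 5.280·4.200 + 1.050·Cₑ = 6.330·140.0
→ Cₑ = (6.330·140.0 − 5.280·4.200) / 1.050 = 822.9 µg/L.

823 µg/L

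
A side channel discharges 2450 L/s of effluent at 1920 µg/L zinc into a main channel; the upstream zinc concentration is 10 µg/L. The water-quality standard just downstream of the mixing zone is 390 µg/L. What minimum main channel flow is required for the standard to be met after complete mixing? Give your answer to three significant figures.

9860 L/s

Set C_mix = 390: (Q·10.00 + 2450·1920) / (Q + 2450) = 390
→ Q = 2450·(1920 − 390)/(390 − 10.00) = 9864 L/s.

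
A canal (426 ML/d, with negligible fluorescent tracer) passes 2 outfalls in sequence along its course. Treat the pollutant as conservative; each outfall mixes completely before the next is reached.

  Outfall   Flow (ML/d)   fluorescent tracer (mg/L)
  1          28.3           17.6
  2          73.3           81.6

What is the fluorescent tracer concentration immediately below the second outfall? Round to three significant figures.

12.3 mg/L

Outfall 1: combined Q = 454.3 ML/d; C = (426.0·0 + 28.30·17.60)/454.3 = 1.096 mg/L.
Outfall 2: combined Q = 527.6 ML/d; C = (454.3·1.096 + 73.30·81.60)/527.6 = 12.28 mg/L.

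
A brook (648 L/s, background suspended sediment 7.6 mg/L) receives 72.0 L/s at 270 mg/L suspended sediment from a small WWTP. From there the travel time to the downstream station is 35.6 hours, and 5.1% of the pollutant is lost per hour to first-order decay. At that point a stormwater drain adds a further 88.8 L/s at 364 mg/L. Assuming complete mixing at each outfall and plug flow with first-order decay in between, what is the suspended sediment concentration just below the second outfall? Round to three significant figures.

Flow-weighted average: C = (648.0·7.600 + 72.00·270.0) / 720.0 = 24360/720.0 = 33.84 mg/L; combined flow 720.0 L/s.
5.1%/h lost → k = −ln(1 − 0.051) = 0.05235 h⁻¹.
First-order decay: C = 33.84·exp(−k·t) = 33.84·0.1551 = 5.249 mg/L.
At the second outfall, C = (720.0·5.249 + 88.80·364.0) / (720.0 + 88.80) = 44.64 mg/L.

44.6 mg/L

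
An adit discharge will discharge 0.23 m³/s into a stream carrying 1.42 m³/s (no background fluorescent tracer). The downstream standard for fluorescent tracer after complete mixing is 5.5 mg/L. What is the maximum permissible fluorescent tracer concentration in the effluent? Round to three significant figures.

At the limit, (Qr·Cr + Qe·Cₑ)/(Qr + Qe) = 5.5:
Cₑ = (1.650·5.5 − 1.420·0) / 0.2300 = 39.46 mg/L.

39.5 mg/L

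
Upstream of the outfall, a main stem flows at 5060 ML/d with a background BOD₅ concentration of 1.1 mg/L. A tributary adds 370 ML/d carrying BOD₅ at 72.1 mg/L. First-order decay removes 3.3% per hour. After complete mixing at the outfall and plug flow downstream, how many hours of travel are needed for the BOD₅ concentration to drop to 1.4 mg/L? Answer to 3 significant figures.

Mass balance: C = (5060·1.100 + 370.0·72.10) / 5430 = 32240/5430 = 5.938 mg/L.
3.3%/h lost → k = −ln(1 − 0.033) = 0.03356 h⁻¹.
5.938·exp(−k·t) = 1.4 → t = ln(5.938/1.4)/k = 155000 s = 43.06 h.

43.1 h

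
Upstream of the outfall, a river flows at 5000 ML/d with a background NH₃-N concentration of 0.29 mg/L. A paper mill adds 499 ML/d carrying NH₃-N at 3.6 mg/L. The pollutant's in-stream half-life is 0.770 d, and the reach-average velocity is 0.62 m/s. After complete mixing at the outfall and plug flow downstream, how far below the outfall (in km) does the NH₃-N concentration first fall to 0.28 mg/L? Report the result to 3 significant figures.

Conservation of mass: C = (5000·0.2900 + 499.0·3.600) / 5499 = 3246/5499 = 0.5904 mg/L.
Half-life 0.770 d → k = ln 2 / 0.770 = 0.9002 d⁻¹.
Set 0.5904·exp(−k·t) = 0.28 → t = ln(0.5904/0.28)/k = 71600 s = 19.89 h.
Distance = v·t = 0.62·71600 = 44390 m = 44.39 km.

44.4 km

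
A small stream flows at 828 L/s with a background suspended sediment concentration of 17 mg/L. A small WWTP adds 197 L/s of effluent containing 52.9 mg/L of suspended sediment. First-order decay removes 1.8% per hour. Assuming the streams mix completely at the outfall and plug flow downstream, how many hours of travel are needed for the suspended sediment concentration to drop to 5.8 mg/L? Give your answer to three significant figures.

78.0 h

Mixed concentration C = ΣQC/ΣQ = (828.0·17.00 + 197.0·52.90) / 1025 = 24500/1025 = 23.90 mg/L.
1.8%/h lost → k = −ln(1 − 0.018) = 0.01816 h⁻¹.
23.90·exp(−k·t) = 5.8 → t = ln(23.90/5.8)/k = 280600 s = 77.96 h.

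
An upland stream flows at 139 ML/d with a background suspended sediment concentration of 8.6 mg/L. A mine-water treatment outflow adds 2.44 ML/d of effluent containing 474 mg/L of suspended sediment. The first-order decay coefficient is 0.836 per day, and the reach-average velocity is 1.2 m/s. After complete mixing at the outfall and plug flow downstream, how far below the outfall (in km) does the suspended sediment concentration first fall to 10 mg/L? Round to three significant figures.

63.1 km

Mass balance: C = (139.0·8.600 + 2.440·474.0) / 141.4 = 2352/141.4 = 16.63 mg/L.
Set 16.63·exp(−k·t) = 10 → t = ln(16.63/10)/k = 52560 s = 14.60 h.
Distance = v·t = 1.2·52560 = 63070 m = 63.07 km.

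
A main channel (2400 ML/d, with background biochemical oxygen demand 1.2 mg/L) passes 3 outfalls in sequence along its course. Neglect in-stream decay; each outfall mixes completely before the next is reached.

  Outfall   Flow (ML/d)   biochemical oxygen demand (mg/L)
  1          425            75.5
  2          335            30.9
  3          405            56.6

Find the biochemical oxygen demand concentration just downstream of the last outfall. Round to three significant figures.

19.1 mg/L

Outfall 1: combined Q = 2825 ML/d; C = (2400·1.200 + 425.0·75.50)/2825 = 12.38 mg/L.
Outfall 2: combined Q = 3160 ML/d; C = (2825·12.38 + 335.0·30.90)/3160 = 14.34 mg/L.
Outfall 3: combined Q = 3565 ML/d; C = (3160·14.34 + 405.0·56.60)/3565 = 19.14 mg/L.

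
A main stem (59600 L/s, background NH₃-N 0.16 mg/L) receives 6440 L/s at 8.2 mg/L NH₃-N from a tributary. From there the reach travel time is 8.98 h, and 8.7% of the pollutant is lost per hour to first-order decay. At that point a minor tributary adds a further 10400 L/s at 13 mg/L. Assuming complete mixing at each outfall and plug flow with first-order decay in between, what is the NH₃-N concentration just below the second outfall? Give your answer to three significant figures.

Mass balance: C = (59600·0.1600 + 6440·8.200) / 66040 = 62340/66040 = 0.9440 mg/L; combined flow 66040 L/s.
8.7%/h lost → k = −ln(1 − 0.087) = 0.09102 h⁻¹.
Applying C = C₀e^(−kt): 0.9440 × 0.4416 = 0.4169 mg/L.
Second outfall: C = (66040·0.4169 + 10400·13.00)/76440 = 2.129 mg/L.

2.13 mg/L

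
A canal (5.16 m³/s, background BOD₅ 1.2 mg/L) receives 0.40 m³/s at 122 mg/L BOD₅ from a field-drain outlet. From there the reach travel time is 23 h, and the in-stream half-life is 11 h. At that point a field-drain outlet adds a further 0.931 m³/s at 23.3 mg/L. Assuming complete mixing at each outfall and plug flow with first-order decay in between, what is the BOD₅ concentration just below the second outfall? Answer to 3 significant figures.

Flow-weighted average: C = (5.160·1.200 + 0.4000·122.0) / 5.560 = 54.99/5.560 = 9.891 mg/L; combined flow 5.560 m³/s.
Half-life 11 h → k = ln 2 / 11 = 0.06301 h⁻¹ = 1.512 d⁻¹.
Applying C = C₀e^(−kt): 9.891 × 0.2347 = 2.322 mg/L.
At the second outfall, C = (5.560·2.322 + 0.9310·23.30) / (5.560 + 0.9310) = 5.331 mg/L.

5.33 mg/L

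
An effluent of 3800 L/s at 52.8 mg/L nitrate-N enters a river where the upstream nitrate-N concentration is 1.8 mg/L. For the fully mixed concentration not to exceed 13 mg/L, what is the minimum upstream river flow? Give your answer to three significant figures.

Set C_mix = 13: (Q·1.800 + 3800·52.80) / (Q + 3800) = 13
→ Q = 3800·(52.80 − 13)/(13 − 1.800) = 13500 L/s.

13500 L/s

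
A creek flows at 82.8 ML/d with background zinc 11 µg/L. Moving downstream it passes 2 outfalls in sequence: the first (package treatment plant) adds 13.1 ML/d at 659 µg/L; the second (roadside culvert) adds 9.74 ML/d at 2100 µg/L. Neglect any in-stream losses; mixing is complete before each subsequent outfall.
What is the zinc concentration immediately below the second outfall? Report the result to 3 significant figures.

After outfall 1: Q = 82.80 + 13.10 = 95.90 ML/d; C = (82.80·11.00 + 13.10·659.0)/95.90 = 99.52 µg/L.
After outfall 2: Q = 95.90 + 9.740 = 105.6 ML/d; C = (95.90·99.52 + 9.740·2100)/105.6 = 284.0 µg/L.

284 µg/L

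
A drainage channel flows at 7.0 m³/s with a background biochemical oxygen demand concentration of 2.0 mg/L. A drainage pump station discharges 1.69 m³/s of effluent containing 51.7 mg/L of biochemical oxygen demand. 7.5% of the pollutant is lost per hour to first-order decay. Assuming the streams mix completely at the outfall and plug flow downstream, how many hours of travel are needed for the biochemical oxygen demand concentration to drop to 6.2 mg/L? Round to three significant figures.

8.11 h

After mixing, C = (7.000·2.000 + 1.690·51.70) / 8.690 = 101.4/8.690 = 11.67 mg/L.
7.5%/h lost → k = −ln(1 − 0.075) = 0.07796 h⁻¹.
11.67·exp(−k·t) = 6.2 → t = ln(11.67/6.2)/k = 29190 s = 8.108 h.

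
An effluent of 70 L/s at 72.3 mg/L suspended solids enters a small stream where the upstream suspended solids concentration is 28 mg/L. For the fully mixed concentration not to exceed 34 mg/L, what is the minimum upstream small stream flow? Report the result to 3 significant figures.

447 L/s

Set C_mix = 34: (Q·28.00 + 70.00·72.30) / (Q + 70.00) = 34
→ Q = 70.00·(72.30 − 34)/(34 − 28.00) = 446.8 L/s.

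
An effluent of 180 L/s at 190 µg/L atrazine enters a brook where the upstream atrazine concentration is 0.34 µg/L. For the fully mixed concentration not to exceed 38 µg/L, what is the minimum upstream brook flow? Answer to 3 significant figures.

Set C_mix = 38: (Q·0.3400 + 180.0·190.0) / (Q + 180.0) = 38
→ Q = 180.0·(190.0 − 38)/(38 − 0.3400) = 726.5 L/s.

727 L/s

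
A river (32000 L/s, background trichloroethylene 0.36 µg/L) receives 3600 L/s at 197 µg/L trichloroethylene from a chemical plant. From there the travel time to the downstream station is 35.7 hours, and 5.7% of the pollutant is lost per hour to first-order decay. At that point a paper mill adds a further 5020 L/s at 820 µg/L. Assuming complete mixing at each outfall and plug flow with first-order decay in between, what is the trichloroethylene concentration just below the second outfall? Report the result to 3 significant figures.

104 µg/L

Mixed concentration C = ΣQC/ΣQ = (32000·0.3600 + 3600·197.0) / 35600 = 720700/35600 = 20.24 µg/L; combined flow 35600 L/s.
5.7%/h lost → k = −ln(1 − 0.057) = 0.05869 h⁻¹.
After decay, C = 20.24 × e^(−kt) = 20.24 × 0.1230 = 2.491 µg/L.
At the second outfall, C = (35600·2.491 + 5020·820.0) / (35600 + 5020) = 103.5 µg/L.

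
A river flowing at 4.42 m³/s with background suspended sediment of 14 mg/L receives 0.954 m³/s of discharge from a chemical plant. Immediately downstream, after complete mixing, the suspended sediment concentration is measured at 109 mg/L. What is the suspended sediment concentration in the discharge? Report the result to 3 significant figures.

549 mg/L

Mass balance: 4.420·14.00 + 0.9540·Cₑ = 5.374·109.0
→ Cₑ = (5.374·109.0 − 4.420·14.00) / 0.9540 = 549.1 mg/L.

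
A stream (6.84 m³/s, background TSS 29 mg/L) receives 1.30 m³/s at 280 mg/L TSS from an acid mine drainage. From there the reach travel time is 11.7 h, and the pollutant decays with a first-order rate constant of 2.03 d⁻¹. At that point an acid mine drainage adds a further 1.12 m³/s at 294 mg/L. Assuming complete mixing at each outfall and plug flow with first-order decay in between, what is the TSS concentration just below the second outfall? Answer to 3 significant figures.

58.1 mg/L

Mixed concentration C = ΣQC/ΣQ = (6.840·29.00 + 1.300·280.0) / 8.140 = 562.4/8.140 = 69.09 mg/L; combined flow 8.140 m³/s.
First-order decay: C = 69.09·exp(−k·t) = 69.09·0.3717 = 25.68 mg/L.
Second outfall: C = (8.140·25.68 + 1.120·294.0)/9.260 = 58.13 mg/L.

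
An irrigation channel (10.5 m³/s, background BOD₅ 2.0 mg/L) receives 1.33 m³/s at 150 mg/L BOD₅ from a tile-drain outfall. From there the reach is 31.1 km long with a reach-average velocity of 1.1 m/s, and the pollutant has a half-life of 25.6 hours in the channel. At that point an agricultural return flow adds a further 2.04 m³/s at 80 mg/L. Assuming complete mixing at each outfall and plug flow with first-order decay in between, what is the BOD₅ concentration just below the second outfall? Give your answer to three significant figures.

24.6 mg/L

Mass balance: C = (10.50·2.000 + 1.330·150.0) / 11.83 = 220.5/11.83 = 18.64 mg/L; combined flow 11.83 m³/s.
Travel time t = 31.1·1000 / 1.1 = 28270 s = 7.854 h.
Half-life 25.6 h → k = ln 2 / 25.6 = 0.02708 h⁻¹ = 0.6498 d⁻¹.
First-order decay: C = 18.64·exp(−k·t) = 18.64·0.8084 = 15.07 mg/L.
Second outfall: C = (11.83·15.07 + 2.040·80.00)/13.87 = 24.62 mg/L.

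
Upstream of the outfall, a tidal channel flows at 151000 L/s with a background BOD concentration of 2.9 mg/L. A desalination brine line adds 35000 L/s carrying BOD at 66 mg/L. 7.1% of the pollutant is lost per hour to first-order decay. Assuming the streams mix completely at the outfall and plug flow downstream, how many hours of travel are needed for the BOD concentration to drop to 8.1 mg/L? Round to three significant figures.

8.16 h

After mixing, C = (151000·2.900 + 35000·66.00) / 186000 = 2748000/186000 = 14.77 mg/L.
7.1%/h lost → k = −ln(1 − 0.071) = 0.07365 h⁻¹.
14.77·exp(−k·t) = 8.1 → t = ln(14.77/8.1)/k = 29380 s = 8.160 h.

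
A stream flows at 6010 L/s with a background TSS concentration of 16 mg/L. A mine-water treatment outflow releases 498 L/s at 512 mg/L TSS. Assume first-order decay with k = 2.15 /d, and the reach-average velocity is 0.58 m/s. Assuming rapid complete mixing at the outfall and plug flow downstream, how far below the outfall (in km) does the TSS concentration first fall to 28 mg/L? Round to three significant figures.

After mixing, C = (6010·16.00 + 498.0·512.0) / 6508 = 351100/6508 = 53.95 mg/L.
Set 53.95·exp(−k·t) = 28 → t = ln(53.95/28)/k = 26360 s = 7.322 h.
Distance = v·t = 0.58·26360 = 15290 m = 15.29 km.

15.3 km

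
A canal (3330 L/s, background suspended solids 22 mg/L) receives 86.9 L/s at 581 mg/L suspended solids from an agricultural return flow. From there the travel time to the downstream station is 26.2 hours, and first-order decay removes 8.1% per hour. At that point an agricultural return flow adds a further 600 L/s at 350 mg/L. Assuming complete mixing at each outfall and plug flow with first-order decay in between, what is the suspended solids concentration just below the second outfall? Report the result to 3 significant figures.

Mass balance: C = (3330·22.00 + 86.90·581.0) / 3417 = 123700/3417 = 36.22 mg/L; combined flow 3417 L/s.
8.1%/h lost → k = −ln(1 − 0.081) = 0.08447 h⁻¹.
Decay over the reach: 36.22·exp(−kt) = 36.22·0.1094 = 3.961 mg/L.
At the second outfall, C = (3417·3.961 + 600.0·350.0) / (3417 + 600.0) = 55.65 mg/L.

55.6 mg/L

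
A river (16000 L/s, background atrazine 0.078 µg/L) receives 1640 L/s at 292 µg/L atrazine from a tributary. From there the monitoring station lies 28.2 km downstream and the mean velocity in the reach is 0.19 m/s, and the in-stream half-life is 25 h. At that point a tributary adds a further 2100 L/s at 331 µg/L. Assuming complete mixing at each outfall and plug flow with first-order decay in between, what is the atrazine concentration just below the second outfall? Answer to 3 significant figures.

Conservation of mass: C = (16000·0.07800 + 1640·292.0) / 17640 = 480100/17640 = 27.22 µg/L; combined flow 17640 L/s.
Travel time t = 28.2·1000 / 0.19 = 148400 s = 41.23 h.
Half-life 25 h → k = ln 2 / 25 = 0.02773 h⁻¹ = 0.6654 d⁻¹.
After decay, C = 27.22 × e^(−kt) = 27.22 × 0.3188 = 8.678 µg/L.
Second outfall: C = (17640·8.678 + 2100·331.0)/19740 = 42.97 µg/L.

43.0 µg/L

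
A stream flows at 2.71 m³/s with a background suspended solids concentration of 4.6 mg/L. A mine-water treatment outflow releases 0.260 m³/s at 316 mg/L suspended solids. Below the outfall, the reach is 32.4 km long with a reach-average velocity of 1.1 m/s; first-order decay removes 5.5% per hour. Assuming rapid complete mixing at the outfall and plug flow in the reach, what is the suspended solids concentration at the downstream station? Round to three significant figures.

20.1 mg/L

Mixed concentration C = ΣQC/ΣQ = (2.710·4.600 + 0.2600·316.0) / 2.970 = 94.63/2.970 = 31.86 mg/L.
Travel time t = 32.4·1000 / 1.1 = 29450 s = 8.182 h.
5.5%/h lost → k = −ln(1 − 0.055) = 0.05657 h⁻¹.
First-order decay: C = 31.86·exp(−k·t) = 31.86·0.6295 = 20.06 mg/L.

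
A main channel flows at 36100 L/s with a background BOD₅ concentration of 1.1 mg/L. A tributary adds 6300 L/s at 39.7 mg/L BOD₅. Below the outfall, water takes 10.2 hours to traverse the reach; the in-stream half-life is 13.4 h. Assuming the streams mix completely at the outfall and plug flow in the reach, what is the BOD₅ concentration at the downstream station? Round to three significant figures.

4.03 mg/L

Mass balance: C = (36100·1.100 + 6300·39.70) / 42400 = 289800/42400 = 6.835 mg/L.
Half-life 13.4 h → k = ln 2 / 13.4 = 0.05173 h⁻¹ = 1.241 d⁻¹.
After decay, C = 6.835 × e^(−kt) = 6.835 × 0.5900 = 4.033 mg/L.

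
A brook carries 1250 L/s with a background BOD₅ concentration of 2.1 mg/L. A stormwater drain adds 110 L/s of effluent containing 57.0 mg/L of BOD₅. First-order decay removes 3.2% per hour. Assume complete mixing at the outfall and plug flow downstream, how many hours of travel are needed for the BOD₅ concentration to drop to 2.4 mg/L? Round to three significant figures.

Mixed concentration C = ΣQC/ΣQ = (1250·2.100 + 110.0·57.00) / 1360 = 8895/1360 = 6.540 mg/L.
3.2%/h lost → k = −ln(1 − 0.032) = 0.03252 h⁻¹.
6.540·exp(−k·t) = 2.4 → t = ln(6.540/2.4)/k = 111000 s = 30.83 h.

30.8 h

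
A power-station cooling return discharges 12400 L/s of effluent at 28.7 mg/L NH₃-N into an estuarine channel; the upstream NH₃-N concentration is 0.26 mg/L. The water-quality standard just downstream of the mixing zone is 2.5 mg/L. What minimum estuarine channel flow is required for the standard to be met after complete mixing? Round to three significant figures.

145000 L/s

Set C_mix = 2.5: (Q·0.2600 + 12400·28.70) / (Q + 12400) = 2.5
→ Q = 12400·(28.70 − 2.5)/(2.5 − 0.2600) = 145000 L/s.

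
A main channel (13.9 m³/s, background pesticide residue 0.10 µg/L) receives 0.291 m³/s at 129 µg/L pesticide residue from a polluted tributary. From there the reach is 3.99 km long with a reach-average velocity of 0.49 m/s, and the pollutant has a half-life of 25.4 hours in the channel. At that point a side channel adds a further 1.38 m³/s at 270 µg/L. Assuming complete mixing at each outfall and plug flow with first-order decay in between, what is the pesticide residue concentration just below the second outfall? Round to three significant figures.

Flow-weighted average: C = (13.90·0.1000 + 0.2910·129.0) / 14.19 = 38.93/14.19 = 2.743 µg/L; combined flow 14.19 m³/s.
Travel time t = 3.99·1000 / 0.49 = 8143 s = 2.262 h.
Half-life 25.4 h → k = ln 2 / 25.4 = 0.02729 h⁻¹ = 0.6549 d⁻¹.
Decay over the reach: 2.743·exp(−kt) = 2.743·0.9401 = 2.579 µg/L.
At the second outfall, C = (14.19·2.579 + 1.380·270.0) / (14.19 + 1.380) = 26.28 µg/L.

26.3 µg/L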